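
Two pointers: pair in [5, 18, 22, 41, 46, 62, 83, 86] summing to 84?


lo=0(5)+hi=7(86)=91
lo=0(5)+hi=6(83)=88
lo=0(5)+hi=5(62)=67
lo=1(18)+hi=5(62)=80
lo=2(22)+hi=5(62)=84

Yes: 22+62=84


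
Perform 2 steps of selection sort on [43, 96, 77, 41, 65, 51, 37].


Initial: [43, 96, 77, 41, 65, 51, 37]
Step 1: min=37 at 6
  Swap: [37, 96, 77, 41, 65, 51, 43]
Step 2: min=41 at 3
  Swap: [37, 41, 77, 96, 65, 51, 43]

After 2 steps: [37, 41, 77, 96, 65, 51, 43]


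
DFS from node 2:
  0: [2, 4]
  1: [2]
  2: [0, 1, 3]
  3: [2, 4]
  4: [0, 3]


Visit 2, push [3, 1, 0]
Visit 0, push [4]
Visit 4, push [3]
Visit 3, push []
Visit 1, push []

DFS order: [2, 0, 4, 3, 1]


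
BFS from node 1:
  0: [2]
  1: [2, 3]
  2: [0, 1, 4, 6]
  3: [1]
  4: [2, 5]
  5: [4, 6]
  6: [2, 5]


Visit 1, enqueue [2, 3]
Visit 2, enqueue [0, 4, 6]
Visit 3, enqueue []
Visit 0, enqueue []
Visit 4, enqueue [5]
Visit 6, enqueue []
Visit 5, enqueue []

BFS order: [1, 2, 3, 0, 4, 6, 5]


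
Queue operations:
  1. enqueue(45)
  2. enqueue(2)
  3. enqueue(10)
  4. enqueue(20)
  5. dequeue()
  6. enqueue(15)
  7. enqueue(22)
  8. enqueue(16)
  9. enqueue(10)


enqueue(45) -> [45]
enqueue(2) -> [45, 2]
enqueue(10) -> [45, 2, 10]
enqueue(20) -> [45, 2, 10, 20]
dequeue()->45, [2, 10, 20]
enqueue(15) -> [2, 10, 20, 15]
enqueue(22) -> [2, 10, 20, 15, 22]
enqueue(16) -> [2, 10, 20, 15, 22, 16]
enqueue(10) -> [2, 10, 20, 15, 22, 16, 10]

Final queue: [2, 10, 20, 15, 22, 16, 10]


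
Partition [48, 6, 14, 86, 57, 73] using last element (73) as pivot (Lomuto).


Pivot: 73
  48 <= 73: advance i (no swap)
  6 <= 73: advance i (no swap)
  14 <= 73: advance i (no swap)
  57 <= 73: swap -> [48, 6, 14, 57, 86, 73]
Place pivot at 4: [48, 6, 14, 57, 73, 86]

Partitioned: [48, 6, 14, 57, 73, 86]


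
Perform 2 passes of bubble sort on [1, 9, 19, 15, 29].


Initial: [1, 9, 19, 15, 29]
Pass 1: [1, 9, 15, 19, 29] (1 swaps)
Pass 2: [1, 9, 15, 19, 29] (0 swaps)

After 2 passes: [1, 9, 15, 19, 29]


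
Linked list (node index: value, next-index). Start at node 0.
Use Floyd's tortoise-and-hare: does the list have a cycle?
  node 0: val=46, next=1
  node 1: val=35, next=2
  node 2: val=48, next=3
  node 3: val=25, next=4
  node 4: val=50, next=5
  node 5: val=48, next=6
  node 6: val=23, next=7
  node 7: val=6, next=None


Floyd's tortoise (slow, +1) and hare (fast, +2):
  init: slow=0, fast=0
  step 1: slow=1, fast=2
  step 2: slow=2, fast=4
  step 3: slow=3, fast=6
  step 4: fast 6->7->None, no cycle

Cycle: no


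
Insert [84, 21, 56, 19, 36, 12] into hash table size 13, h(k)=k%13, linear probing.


Insert 84: h=6 -> slot 6
Insert 21: h=8 -> slot 8
Insert 56: h=4 -> slot 4
Insert 19: h=6, 1 probes -> slot 7
Insert 36: h=10 -> slot 10
Insert 12: h=12 -> slot 12

Table: [None, None, None, None, 56, None, 84, 19, 21, None, 36, None, 12]


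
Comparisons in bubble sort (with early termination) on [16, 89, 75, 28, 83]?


Algorithm: bubble sort (with early termination)
Input: [16, 89, 75, 28, 83]
Sorted: [16, 28, 75, 83, 89]

9


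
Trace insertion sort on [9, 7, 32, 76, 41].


Initial: [9, 7, 32, 76, 41]
Insert 7: [7, 9, 32, 76, 41]
Insert 32: [7, 9, 32, 76, 41]
Insert 76: [7, 9, 32, 76, 41]
Insert 41: [7, 9, 32, 41, 76]

Sorted: [7, 9, 32, 41, 76]


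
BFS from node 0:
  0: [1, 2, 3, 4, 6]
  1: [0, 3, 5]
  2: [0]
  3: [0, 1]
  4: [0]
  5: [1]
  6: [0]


Visit 0, enqueue [1, 2, 3, 4, 6]
Visit 1, enqueue [5]
Visit 2, enqueue []
Visit 3, enqueue []
Visit 4, enqueue []
Visit 6, enqueue []
Visit 5, enqueue []

BFS order: [0, 1, 2, 3, 4, 6, 5]


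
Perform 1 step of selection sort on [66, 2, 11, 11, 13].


Initial: [66, 2, 11, 11, 13]
Step 1: min=2 at 1
  Swap: [2, 66, 11, 11, 13]

After 1 step: [2, 66, 11, 11, 13]


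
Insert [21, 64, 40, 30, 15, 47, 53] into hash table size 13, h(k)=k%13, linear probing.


Insert 21: h=8 -> slot 8
Insert 64: h=12 -> slot 12
Insert 40: h=1 -> slot 1
Insert 30: h=4 -> slot 4
Insert 15: h=2 -> slot 2
Insert 47: h=8, 1 probes -> slot 9
Insert 53: h=1, 2 probes -> slot 3

Table: [None, 40, 15, 53, 30, None, None, None, 21, 47, None, None, 64]


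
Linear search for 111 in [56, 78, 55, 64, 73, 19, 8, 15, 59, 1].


i=0: 56!=111
i=1: 78!=111
i=2: 55!=111
i=3: 64!=111
i=4: 73!=111
i=5: 19!=111
i=6: 8!=111
i=7: 15!=111
i=8: 59!=111
i=9: 1!=111

Not found, 10 comps


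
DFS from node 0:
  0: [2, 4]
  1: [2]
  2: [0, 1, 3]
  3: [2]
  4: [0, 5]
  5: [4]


Visit 0, push [4, 2]
Visit 2, push [3, 1]
Visit 1, push []
Visit 3, push []
Visit 4, push [5]
Visit 5, push []

DFS order: [0, 2, 1, 3, 4, 5]


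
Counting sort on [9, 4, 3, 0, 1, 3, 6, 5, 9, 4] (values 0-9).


Input: [9, 4, 3, 0, 1, 3, 6, 5, 9, 4]
Counts: [1, 1, 0, 2, 2, 1, 1, 0, 0, 2]

Sorted: [0, 1, 3, 3, 4, 4, 5, 6, 9, 9]


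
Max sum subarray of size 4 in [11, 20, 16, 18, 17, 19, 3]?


[0:4]: 65
[1:5]: 71
[2:6]: 70
[3:7]: 57

Max: 71 at [1:5]


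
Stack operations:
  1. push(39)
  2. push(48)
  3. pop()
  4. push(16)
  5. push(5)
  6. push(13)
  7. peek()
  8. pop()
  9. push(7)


push(39) -> [39]
push(48) -> [39, 48]
pop()->48, [39]
push(16) -> [39, 16]
push(5) -> [39, 16, 5]
push(13) -> [39, 16, 5, 13]
peek()->13
pop()->13, [39, 16, 5]
push(7) -> [39, 16, 5, 7]

Final stack: [39, 16, 5, 7]


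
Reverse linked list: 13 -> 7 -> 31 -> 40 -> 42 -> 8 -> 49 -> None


Step 1: curr=13, set curr.next=prev(None) | reversed so far: 13
Step 2: curr=7, set curr.next=prev(13) | reversed so far: 7 -> 13
Step 3: curr=31, set curr.next=prev(7) | reversed so far: 31 -> 7 -> 13
Step 4: curr=40, set curr.next=prev(31) | reversed so far: 40 -> 31 -> 7 -> 13
Step 5: curr=42, set curr.next=prev(40) | reversed so far: 42 -> 40 -> 31 -> 7 -> 13
Step 6: curr=8, set curr.next=prev(42) | reversed so far: 8 -> 42 -> 40 -> 31 -> 7 -> 13
Step 7: curr=49, set curr.next=prev(8) | reversed so far: 49 -> 8 -> 42 -> 40 -> 31 -> 7 -> 13

49 -> 8 -> 42 -> 40 -> 31 -> 7 -> 13 -> None


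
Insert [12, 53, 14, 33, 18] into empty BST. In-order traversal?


Insert 12: root
Insert 53: R from 12
Insert 14: R from 12 -> L from 53
Insert 33: R from 12 -> L from 53 -> R from 14
Insert 18: R from 12 -> L from 53 -> R from 14 -> L from 33

In-order: [12, 14, 18, 33, 53]


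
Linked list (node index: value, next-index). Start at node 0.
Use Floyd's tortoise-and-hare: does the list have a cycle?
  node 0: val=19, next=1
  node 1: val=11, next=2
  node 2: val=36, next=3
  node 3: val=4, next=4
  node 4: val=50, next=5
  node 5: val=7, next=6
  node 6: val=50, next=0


Floyd's tortoise (slow, +1) and hare (fast, +2):
  init: slow=0, fast=0
  step 1: slow=1, fast=2
  step 2: slow=2, fast=4
  step 3: slow=3, fast=6
  step 4: slow=4, fast=1
  step 5: slow=5, fast=3
  step 6: slow=6, fast=5
  step 7: slow=0, fast=0
  slow == fast at node 0: cycle detected

Cycle: yes


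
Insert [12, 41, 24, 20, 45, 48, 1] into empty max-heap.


Insert 12: [12]
Insert 41: [41, 12]
Insert 24: [41, 12, 24]
Insert 20: [41, 20, 24, 12]
Insert 45: [45, 41, 24, 12, 20]
Insert 48: [48, 41, 45, 12, 20, 24]
Insert 1: [48, 41, 45, 12, 20, 24, 1]

Final heap: [48, 41, 45, 12, 20, 24, 1]


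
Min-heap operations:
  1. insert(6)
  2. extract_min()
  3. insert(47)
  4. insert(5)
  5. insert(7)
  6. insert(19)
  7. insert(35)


insert(6) -> [6]
extract_min()->6, []
insert(47) -> [47]
insert(5) -> [5, 47]
insert(7) -> [5, 47, 7]
insert(19) -> [5, 19, 7, 47]
insert(35) -> [5, 19, 7, 47, 35]

Final heap: [5, 19, 7, 47, 35]


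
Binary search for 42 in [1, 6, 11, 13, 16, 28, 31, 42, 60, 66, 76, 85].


Step 1: lo=0, hi=11, mid=5, val=28
Step 2: lo=6, hi=11, mid=8, val=60
Step 3: lo=6, hi=7, mid=6, val=31
Step 4: lo=7, hi=7, mid=7, val=42

Found at index 7


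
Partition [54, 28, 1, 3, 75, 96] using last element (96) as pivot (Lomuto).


Pivot: 96
  54 <= 96: advance i (no swap)
  28 <= 96: advance i (no swap)
  1 <= 96: advance i (no swap)
  3 <= 96: advance i (no swap)
  75 <= 96: advance i (no swap)
Place pivot at 5: [54, 28, 1, 3, 75, 96]

Partitioned: [54, 28, 1, 3, 75, 96]


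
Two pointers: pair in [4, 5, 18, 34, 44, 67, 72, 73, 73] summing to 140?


lo=0(4)+hi=8(73)=77
lo=1(5)+hi=8(73)=78
lo=2(18)+hi=8(73)=91
lo=3(34)+hi=8(73)=107
lo=4(44)+hi=8(73)=117
lo=5(67)+hi=8(73)=140

Yes: 67+73=140


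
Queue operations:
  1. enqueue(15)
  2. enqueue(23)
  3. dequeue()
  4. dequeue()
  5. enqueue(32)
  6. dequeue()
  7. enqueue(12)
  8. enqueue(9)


enqueue(15) -> [15]
enqueue(23) -> [15, 23]
dequeue()->15, [23]
dequeue()->23, []
enqueue(32) -> [32]
dequeue()->32, []
enqueue(12) -> [12]
enqueue(9) -> [12, 9]

Final queue: [12, 9]


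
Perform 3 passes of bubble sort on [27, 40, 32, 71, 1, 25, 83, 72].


Initial: [27, 40, 32, 71, 1, 25, 83, 72]
Pass 1: [27, 32, 40, 1, 25, 71, 72, 83] (4 swaps)
Pass 2: [27, 32, 1, 25, 40, 71, 72, 83] (2 swaps)
Pass 3: [27, 1, 25, 32, 40, 71, 72, 83] (2 swaps)

After 3 passes: [27, 1, 25, 32, 40, 71, 72, 83]


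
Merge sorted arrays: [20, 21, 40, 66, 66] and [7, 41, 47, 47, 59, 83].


Take 7 from B
Take 20 from A
Take 21 from A
Take 40 from A
Take 41 from B
Take 47 from B
Take 47 from B
Take 59 from B
Take 66 from A
Take 66 from A

Merged: [7, 20, 21, 40, 41, 47, 47, 59, 66, 66, 83]


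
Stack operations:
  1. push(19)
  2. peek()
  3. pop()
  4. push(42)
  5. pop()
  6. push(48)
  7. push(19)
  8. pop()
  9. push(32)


push(19) -> [19]
peek()->19
pop()->19, []
push(42) -> [42]
pop()->42, []
push(48) -> [48]
push(19) -> [48, 19]
pop()->19, [48]
push(32) -> [48, 32]

Final stack: [48, 32]


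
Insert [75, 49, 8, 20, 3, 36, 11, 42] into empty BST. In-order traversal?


Insert 75: root
Insert 49: L from 75
Insert 8: L from 75 -> L from 49
Insert 20: L from 75 -> L from 49 -> R from 8
Insert 3: L from 75 -> L from 49 -> L from 8
Insert 36: L from 75 -> L from 49 -> R from 8 -> R from 20
Insert 11: L from 75 -> L from 49 -> R from 8 -> L from 20
Insert 42: L from 75 -> L from 49 -> R from 8 -> R from 20 -> R from 36

In-order: [3, 8, 11, 20, 36, 42, 49, 75]


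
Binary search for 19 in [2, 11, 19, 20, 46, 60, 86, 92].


Step 1: lo=0, hi=7, mid=3, val=20
Step 2: lo=0, hi=2, mid=1, val=11
Step 3: lo=2, hi=2, mid=2, val=19

Found at index 2


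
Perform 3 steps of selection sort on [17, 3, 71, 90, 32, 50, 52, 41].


Initial: [17, 3, 71, 90, 32, 50, 52, 41]
Step 1: min=3 at 1
  Swap: [3, 17, 71, 90, 32, 50, 52, 41]
Step 2: min=17 at 1
  Swap: [3, 17, 71, 90, 32, 50, 52, 41]
Step 3: min=32 at 4
  Swap: [3, 17, 32, 90, 71, 50, 52, 41]

After 3 steps: [3, 17, 32, 90, 71, 50, 52, 41]


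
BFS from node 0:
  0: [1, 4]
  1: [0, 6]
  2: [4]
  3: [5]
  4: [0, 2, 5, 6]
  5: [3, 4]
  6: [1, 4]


Visit 0, enqueue [1, 4]
Visit 1, enqueue [6]
Visit 4, enqueue [2, 5]
Visit 6, enqueue []
Visit 2, enqueue []
Visit 5, enqueue [3]
Visit 3, enqueue []

BFS order: [0, 1, 4, 6, 2, 5, 3]


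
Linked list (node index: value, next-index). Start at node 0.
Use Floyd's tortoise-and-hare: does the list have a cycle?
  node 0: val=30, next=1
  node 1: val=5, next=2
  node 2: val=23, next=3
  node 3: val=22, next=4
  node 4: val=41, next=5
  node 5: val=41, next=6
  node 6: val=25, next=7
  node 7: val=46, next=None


Floyd's tortoise (slow, +1) and hare (fast, +2):
  init: slow=0, fast=0
  step 1: slow=1, fast=2
  step 2: slow=2, fast=4
  step 3: slow=3, fast=6
  step 4: fast 6->7->None, no cycle

Cycle: no


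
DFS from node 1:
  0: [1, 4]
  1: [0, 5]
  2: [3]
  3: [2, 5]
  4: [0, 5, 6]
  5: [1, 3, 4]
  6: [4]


Visit 1, push [5, 0]
Visit 0, push [4]
Visit 4, push [6, 5]
Visit 5, push [3]
Visit 3, push [2]
Visit 2, push []
Visit 6, push []

DFS order: [1, 0, 4, 5, 3, 2, 6]


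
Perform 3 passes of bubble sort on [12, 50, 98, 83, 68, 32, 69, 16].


Initial: [12, 50, 98, 83, 68, 32, 69, 16]
Pass 1: [12, 50, 83, 68, 32, 69, 16, 98] (5 swaps)
Pass 2: [12, 50, 68, 32, 69, 16, 83, 98] (4 swaps)
Pass 3: [12, 50, 32, 68, 16, 69, 83, 98] (2 swaps)

After 3 passes: [12, 50, 32, 68, 16, 69, 83, 98]


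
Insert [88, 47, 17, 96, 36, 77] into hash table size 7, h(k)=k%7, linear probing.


Insert 88: h=4 -> slot 4
Insert 47: h=5 -> slot 5
Insert 17: h=3 -> slot 3
Insert 96: h=5, 1 probes -> slot 6
Insert 36: h=1 -> slot 1
Insert 77: h=0 -> slot 0

Table: [77, 36, None, 17, 88, 47, 96]


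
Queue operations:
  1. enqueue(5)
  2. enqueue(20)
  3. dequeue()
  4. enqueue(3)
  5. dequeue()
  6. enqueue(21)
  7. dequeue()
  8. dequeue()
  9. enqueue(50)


enqueue(5) -> [5]
enqueue(20) -> [5, 20]
dequeue()->5, [20]
enqueue(3) -> [20, 3]
dequeue()->20, [3]
enqueue(21) -> [3, 21]
dequeue()->3, [21]
dequeue()->21, []
enqueue(50) -> [50]

Final queue: [50]


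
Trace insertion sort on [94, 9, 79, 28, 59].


Initial: [94, 9, 79, 28, 59]
Insert 9: [9, 94, 79, 28, 59]
Insert 79: [9, 79, 94, 28, 59]
Insert 28: [9, 28, 79, 94, 59]
Insert 59: [9, 28, 59, 79, 94]

Sorted: [9, 28, 59, 79, 94]


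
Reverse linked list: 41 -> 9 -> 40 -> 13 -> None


Step 1: curr=41, set curr.next=prev(None) | reversed so far: 41
Step 2: curr=9, set curr.next=prev(41) | reversed so far: 9 -> 41
Step 3: curr=40, set curr.next=prev(9) | reversed so far: 40 -> 9 -> 41
Step 4: curr=13, set curr.next=prev(40) | reversed so far: 13 -> 40 -> 9 -> 41

13 -> 40 -> 9 -> 41 -> None


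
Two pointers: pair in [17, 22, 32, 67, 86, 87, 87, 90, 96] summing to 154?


lo=0(17)+hi=8(96)=113
lo=1(22)+hi=8(96)=118
lo=2(32)+hi=8(96)=128
lo=3(67)+hi=8(96)=163
lo=3(67)+hi=7(90)=157
lo=3(67)+hi=6(87)=154

Yes: 67+87=154


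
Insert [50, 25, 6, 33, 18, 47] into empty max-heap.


Insert 50: [50]
Insert 25: [50, 25]
Insert 6: [50, 25, 6]
Insert 33: [50, 33, 6, 25]
Insert 18: [50, 33, 6, 25, 18]
Insert 47: [50, 33, 47, 25, 18, 6]

Final heap: [50, 33, 47, 25, 18, 6]


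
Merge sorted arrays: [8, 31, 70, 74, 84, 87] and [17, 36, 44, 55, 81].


Take 8 from A
Take 17 from B
Take 31 from A
Take 36 from B
Take 44 from B
Take 55 from B
Take 70 from A
Take 74 from A
Take 81 from B

Merged: [8, 17, 31, 36, 44, 55, 70, 74, 81, 84, 87]


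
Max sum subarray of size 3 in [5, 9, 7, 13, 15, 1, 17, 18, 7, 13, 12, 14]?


[0:3]: 21
[1:4]: 29
[2:5]: 35
[3:6]: 29
[4:7]: 33
[5:8]: 36
[6:9]: 42
[7:10]: 38
[8:11]: 32
[9:12]: 39

Max: 42 at [6:9]


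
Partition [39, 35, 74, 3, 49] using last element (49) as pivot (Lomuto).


Pivot: 49
  39 <= 49: advance i (no swap)
  35 <= 49: advance i (no swap)
  3 <= 49: swap -> [39, 35, 3, 74, 49]
Place pivot at 3: [39, 35, 3, 49, 74]

Partitioned: [39, 35, 3, 49, 74]


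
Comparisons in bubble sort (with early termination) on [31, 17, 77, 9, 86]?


Algorithm: bubble sort (with early termination)
Input: [31, 17, 77, 9, 86]
Sorted: [9, 17, 31, 77, 86]

10


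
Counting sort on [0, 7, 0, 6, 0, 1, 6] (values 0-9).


Input: [0, 7, 0, 6, 0, 1, 6]
Counts: [3, 1, 0, 0, 0, 0, 2, 1, 0, 0]

Sorted: [0, 0, 0, 1, 6, 6, 7]


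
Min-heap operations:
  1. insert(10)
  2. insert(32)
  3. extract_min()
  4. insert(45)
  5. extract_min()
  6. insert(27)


insert(10) -> [10]
insert(32) -> [10, 32]
extract_min()->10, [32]
insert(45) -> [32, 45]
extract_min()->32, [45]
insert(27) -> [27, 45]

Final heap: [27, 45]


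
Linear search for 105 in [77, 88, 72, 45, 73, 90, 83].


i=0: 77!=105
i=1: 88!=105
i=2: 72!=105
i=3: 45!=105
i=4: 73!=105
i=5: 90!=105
i=6: 83!=105

Not found, 7 comps


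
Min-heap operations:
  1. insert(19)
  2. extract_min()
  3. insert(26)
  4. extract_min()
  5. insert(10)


insert(19) -> [19]
extract_min()->19, []
insert(26) -> [26]
extract_min()->26, []
insert(10) -> [10]

Final heap: [10]


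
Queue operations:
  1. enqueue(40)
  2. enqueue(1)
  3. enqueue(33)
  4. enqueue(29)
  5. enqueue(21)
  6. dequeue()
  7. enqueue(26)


enqueue(40) -> [40]
enqueue(1) -> [40, 1]
enqueue(33) -> [40, 1, 33]
enqueue(29) -> [40, 1, 33, 29]
enqueue(21) -> [40, 1, 33, 29, 21]
dequeue()->40, [1, 33, 29, 21]
enqueue(26) -> [1, 33, 29, 21, 26]

Final queue: [1, 33, 29, 21, 26]


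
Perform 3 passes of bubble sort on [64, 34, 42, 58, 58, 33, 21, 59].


Initial: [64, 34, 42, 58, 58, 33, 21, 59]
Pass 1: [34, 42, 58, 58, 33, 21, 59, 64] (7 swaps)
Pass 2: [34, 42, 58, 33, 21, 58, 59, 64] (2 swaps)
Pass 3: [34, 42, 33, 21, 58, 58, 59, 64] (2 swaps)

After 3 passes: [34, 42, 33, 21, 58, 58, 59, 64]


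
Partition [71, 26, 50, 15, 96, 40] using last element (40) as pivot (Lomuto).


Pivot: 40
  26 <= 40: swap -> [26, 71, 50, 15, 96, 40]
  15 <= 40: swap -> [26, 15, 50, 71, 96, 40]
Place pivot at 2: [26, 15, 40, 71, 96, 50]

Partitioned: [26, 15, 40, 71, 96, 50]


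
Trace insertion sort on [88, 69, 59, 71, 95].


Initial: [88, 69, 59, 71, 95]
Insert 69: [69, 88, 59, 71, 95]
Insert 59: [59, 69, 88, 71, 95]
Insert 71: [59, 69, 71, 88, 95]
Insert 95: [59, 69, 71, 88, 95]

Sorted: [59, 69, 71, 88, 95]


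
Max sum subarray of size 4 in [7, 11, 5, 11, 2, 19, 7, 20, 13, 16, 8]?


[0:4]: 34
[1:5]: 29
[2:6]: 37
[3:7]: 39
[4:8]: 48
[5:9]: 59
[6:10]: 56
[7:11]: 57

Max: 59 at [5:9]


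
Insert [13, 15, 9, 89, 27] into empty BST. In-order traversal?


Insert 13: root
Insert 15: R from 13
Insert 9: L from 13
Insert 89: R from 13 -> R from 15
Insert 27: R from 13 -> R from 15 -> L from 89

In-order: [9, 13, 15, 27, 89]


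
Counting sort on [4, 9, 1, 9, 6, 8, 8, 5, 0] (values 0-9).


Input: [4, 9, 1, 9, 6, 8, 8, 5, 0]
Counts: [1, 1, 0, 0, 1, 1, 1, 0, 2, 2]

Sorted: [0, 1, 4, 5, 6, 8, 8, 9, 9]


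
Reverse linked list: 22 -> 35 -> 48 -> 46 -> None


Step 1: curr=22, set curr.next=prev(None) | reversed so far: 22
Step 2: curr=35, set curr.next=prev(22) | reversed so far: 35 -> 22
Step 3: curr=48, set curr.next=prev(35) | reversed so far: 48 -> 35 -> 22
Step 4: curr=46, set curr.next=prev(48) | reversed so far: 46 -> 48 -> 35 -> 22

46 -> 48 -> 35 -> 22 -> None


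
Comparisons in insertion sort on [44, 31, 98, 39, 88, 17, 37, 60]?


Algorithm: insertion sort
Input: [44, 31, 98, 39, 88, 17, 37, 60]
Sorted: [17, 31, 37, 39, 44, 60, 88, 98]

20


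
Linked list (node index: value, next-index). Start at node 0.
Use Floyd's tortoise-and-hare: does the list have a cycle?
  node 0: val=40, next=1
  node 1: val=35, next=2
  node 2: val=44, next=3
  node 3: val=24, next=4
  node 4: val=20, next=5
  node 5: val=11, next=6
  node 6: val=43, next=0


Floyd's tortoise (slow, +1) and hare (fast, +2):
  init: slow=0, fast=0
  step 1: slow=1, fast=2
  step 2: slow=2, fast=4
  step 3: slow=3, fast=6
  step 4: slow=4, fast=1
  step 5: slow=5, fast=3
  step 6: slow=6, fast=5
  step 7: slow=0, fast=0
  slow == fast at node 0: cycle detected

Cycle: yes


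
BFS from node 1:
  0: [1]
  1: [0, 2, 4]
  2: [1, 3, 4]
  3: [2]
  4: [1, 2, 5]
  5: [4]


Visit 1, enqueue [0, 2, 4]
Visit 0, enqueue []
Visit 2, enqueue [3]
Visit 4, enqueue [5]
Visit 3, enqueue []
Visit 5, enqueue []

BFS order: [1, 0, 2, 4, 3, 5]


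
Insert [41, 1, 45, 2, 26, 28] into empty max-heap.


Insert 41: [41]
Insert 1: [41, 1]
Insert 45: [45, 1, 41]
Insert 2: [45, 2, 41, 1]
Insert 26: [45, 26, 41, 1, 2]
Insert 28: [45, 26, 41, 1, 2, 28]

Final heap: [45, 26, 41, 1, 2, 28]


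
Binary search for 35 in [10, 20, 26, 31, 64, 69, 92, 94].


Step 1: lo=0, hi=7, mid=3, val=31
Step 2: lo=4, hi=7, mid=5, val=69
Step 3: lo=4, hi=4, mid=4, val=64

Not found


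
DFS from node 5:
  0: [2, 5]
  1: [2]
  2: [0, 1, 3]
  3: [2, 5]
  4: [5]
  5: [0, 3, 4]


Visit 5, push [4, 3, 0]
Visit 0, push [2]
Visit 2, push [3, 1]
Visit 1, push []
Visit 3, push []
Visit 4, push []

DFS order: [5, 0, 2, 1, 3, 4]


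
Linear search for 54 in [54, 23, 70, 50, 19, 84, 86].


i=0: 54==54 found!

Found at 0, 1 comps


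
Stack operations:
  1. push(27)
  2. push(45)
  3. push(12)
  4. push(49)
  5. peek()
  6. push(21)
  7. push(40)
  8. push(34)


push(27) -> [27]
push(45) -> [27, 45]
push(12) -> [27, 45, 12]
push(49) -> [27, 45, 12, 49]
peek()->49
push(21) -> [27, 45, 12, 49, 21]
push(40) -> [27, 45, 12, 49, 21, 40]
push(34) -> [27, 45, 12, 49, 21, 40, 34]

Final stack: [27, 45, 12, 49, 21, 40, 34]


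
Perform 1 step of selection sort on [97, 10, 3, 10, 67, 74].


Initial: [97, 10, 3, 10, 67, 74]
Step 1: min=3 at 2
  Swap: [3, 10, 97, 10, 67, 74]

After 1 step: [3, 10, 97, 10, 67, 74]


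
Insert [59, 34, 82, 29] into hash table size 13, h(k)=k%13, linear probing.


Insert 59: h=7 -> slot 7
Insert 34: h=8 -> slot 8
Insert 82: h=4 -> slot 4
Insert 29: h=3 -> slot 3

Table: [None, None, None, 29, 82, None, None, 59, 34, None, None, None, None]


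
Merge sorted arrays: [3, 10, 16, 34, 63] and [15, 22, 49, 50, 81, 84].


Take 3 from A
Take 10 from A
Take 15 from B
Take 16 from A
Take 22 from B
Take 34 from A
Take 49 from B
Take 50 from B
Take 63 from A

Merged: [3, 10, 15, 16, 22, 34, 49, 50, 63, 81, 84]


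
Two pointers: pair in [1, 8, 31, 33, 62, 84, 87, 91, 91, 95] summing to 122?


lo=0(1)+hi=9(95)=96
lo=1(8)+hi=9(95)=103
lo=2(31)+hi=9(95)=126
lo=2(31)+hi=8(91)=122

Yes: 31+91=122


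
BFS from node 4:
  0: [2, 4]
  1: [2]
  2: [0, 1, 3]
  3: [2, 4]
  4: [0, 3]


Visit 4, enqueue [0, 3]
Visit 0, enqueue [2]
Visit 3, enqueue []
Visit 2, enqueue [1]
Visit 1, enqueue []

BFS order: [4, 0, 3, 2, 1]


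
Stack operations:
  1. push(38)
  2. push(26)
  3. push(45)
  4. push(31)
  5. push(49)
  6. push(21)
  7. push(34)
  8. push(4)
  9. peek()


push(38) -> [38]
push(26) -> [38, 26]
push(45) -> [38, 26, 45]
push(31) -> [38, 26, 45, 31]
push(49) -> [38, 26, 45, 31, 49]
push(21) -> [38, 26, 45, 31, 49, 21]
push(34) -> [38, 26, 45, 31, 49, 21, 34]
push(4) -> [38, 26, 45, 31, 49, 21, 34, 4]
peek()->4

Final stack: [38, 26, 45, 31, 49, 21, 34, 4]


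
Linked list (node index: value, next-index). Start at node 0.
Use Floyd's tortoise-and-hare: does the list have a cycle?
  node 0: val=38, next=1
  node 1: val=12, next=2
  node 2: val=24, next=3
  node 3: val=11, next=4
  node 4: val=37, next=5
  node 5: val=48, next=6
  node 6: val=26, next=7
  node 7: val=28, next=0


Floyd's tortoise (slow, +1) and hare (fast, +2):
  init: slow=0, fast=0
  step 1: slow=1, fast=2
  step 2: slow=2, fast=4
  step 3: slow=3, fast=6
  step 4: slow=4, fast=0
  step 5: slow=5, fast=2
  step 6: slow=6, fast=4
  step 7: slow=7, fast=6
  step 8: slow=0, fast=0
  slow == fast at node 0: cycle detected

Cycle: yes


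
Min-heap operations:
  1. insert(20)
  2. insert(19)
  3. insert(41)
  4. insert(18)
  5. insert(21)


insert(20) -> [20]
insert(19) -> [19, 20]
insert(41) -> [19, 20, 41]
insert(18) -> [18, 19, 41, 20]
insert(21) -> [18, 19, 41, 20, 21]

Final heap: [18, 19, 41, 20, 21]


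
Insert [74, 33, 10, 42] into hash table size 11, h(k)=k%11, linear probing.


Insert 74: h=8 -> slot 8
Insert 33: h=0 -> slot 0
Insert 10: h=10 -> slot 10
Insert 42: h=9 -> slot 9

Table: [33, None, None, None, None, None, None, None, 74, 42, 10]


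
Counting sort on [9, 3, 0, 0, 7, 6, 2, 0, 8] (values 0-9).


Input: [9, 3, 0, 0, 7, 6, 2, 0, 8]
Counts: [3, 0, 1, 1, 0, 0, 1, 1, 1, 1]

Sorted: [0, 0, 0, 2, 3, 6, 7, 8, 9]


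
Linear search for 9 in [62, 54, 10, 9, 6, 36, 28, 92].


i=0: 62!=9
i=1: 54!=9
i=2: 10!=9
i=3: 9==9 found!

Found at 3, 4 comps


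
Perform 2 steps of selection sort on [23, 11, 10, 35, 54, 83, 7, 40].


Initial: [23, 11, 10, 35, 54, 83, 7, 40]
Step 1: min=7 at 6
  Swap: [7, 11, 10, 35, 54, 83, 23, 40]
Step 2: min=10 at 2
  Swap: [7, 10, 11, 35, 54, 83, 23, 40]

After 2 steps: [7, 10, 11, 35, 54, 83, 23, 40]


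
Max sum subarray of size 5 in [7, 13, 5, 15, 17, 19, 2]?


[0:5]: 57
[1:6]: 69
[2:7]: 58

Max: 69 at [1:6]


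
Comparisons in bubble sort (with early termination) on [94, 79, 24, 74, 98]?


Algorithm: bubble sort (with early termination)
Input: [94, 79, 24, 74, 98]
Sorted: [24, 74, 79, 94, 98]

9


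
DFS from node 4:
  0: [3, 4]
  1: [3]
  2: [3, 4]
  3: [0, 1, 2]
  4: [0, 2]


Visit 4, push [2, 0]
Visit 0, push [3]
Visit 3, push [2, 1]
Visit 1, push []
Visit 2, push []

DFS order: [4, 0, 3, 1, 2]


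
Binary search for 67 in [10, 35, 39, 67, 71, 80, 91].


Step 1: lo=0, hi=6, mid=3, val=67

Found at index 3


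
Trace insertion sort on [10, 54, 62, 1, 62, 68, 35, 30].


Initial: [10, 54, 62, 1, 62, 68, 35, 30]
Insert 54: [10, 54, 62, 1, 62, 68, 35, 30]
Insert 62: [10, 54, 62, 1, 62, 68, 35, 30]
Insert 1: [1, 10, 54, 62, 62, 68, 35, 30]
Insert 62: [1, 10, 54, 62, 62, 68, 35, 30]
Insert 68: [1, 10, 54, 62, 62, 68, 35, 30]
Insert 35: [1, 10, 35, 54, 62, 62, 68, 30]
Insert 30: [1, 10, 30, 35, 54, 62, 62, 68]

Sorted: [1, 10, 30, 35, 54, 62, 62, 68]


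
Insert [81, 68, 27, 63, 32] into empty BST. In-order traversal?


Insert 81: root
Insert 68: L from 81
Insert 27: L from 81 -> L from 68
Insert 63: L from 81 -> L from 68 -> R from 27
Insert 32: L from 81 -> L from 68 -> R from 27 -> L from 63

In-order: [27, 32, 63, 68, 81]


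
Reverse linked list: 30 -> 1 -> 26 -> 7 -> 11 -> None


Step 1: curr=30, set curr.next=prev(None) | reversed so far: 30
Step 2: curr=1, set curr.next=prev(30) | reversed so far: 1 -> 30
Step 3: curr=26, set curr.next=prev(1) | reversed so far: 26 -> 1 -> 30
Step 4: curr=7, set curr.next=prev(26) | reversed so far: 7 -> 26 -> 1 -> 30
Step 5: curr=11, set curr.next=prev(7) | reversed so far: 11 -> 7 -> 26 -> 1 -> 30

11 -> 7 -> 26 -> 1 -> 30 -> None


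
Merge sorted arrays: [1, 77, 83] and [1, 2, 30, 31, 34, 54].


Take 1 from A
Take 1 from B
Take 2 from B
Take 30 from B
Take 31 from B
Take 34 from B
Take 54 from B

Merged: [1, 1, 2, 30, 31, 34, 54, 77, 83]


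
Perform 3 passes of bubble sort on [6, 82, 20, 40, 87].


Initial: [6, 82, 20, 40, 87]
Pass 1: [6, 20, 40, 82, 87] (2 swaps)
Pass 2: [6, 20, 40, 82, 87] (0 swaps)
Pass 3: [6, 20, 40, 82, 87] (0 swaps)

After 3 passes: [6, 20, 40, 82, 87]


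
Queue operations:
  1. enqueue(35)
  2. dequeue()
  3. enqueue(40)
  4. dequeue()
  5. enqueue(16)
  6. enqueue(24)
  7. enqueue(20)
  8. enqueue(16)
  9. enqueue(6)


enqueue(35) -> [35]
dequeue()->35, []
enqueue(40) -> [40]
dequeue()->40, []
enqueue(16) -> [16]
enqueue(24) -> [16, 24]
enqueue(20) -> [16, 24, 20]
enqueue(16) -> [16, 24, 20, 16]
enqueue(6) -> [16, 24, 20, 16, 6]

Final queue: [16, 24, 20, 16, 6]


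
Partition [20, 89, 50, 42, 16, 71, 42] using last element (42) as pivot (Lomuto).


Pivot: 42
  20 <= 42: advance i (no swap)
  42 <= 42: swap -> [20, 42, 50, 89, 16, 71, 42]
  16 <= 42: swap -> [20, 42, 16, 89, 50, 71, 42]
Place pivot at 3: [20, 42, 16, 42, 50, 71, 89]

Partitioned: [20, 42, 16, 42, 50, 71, 89]


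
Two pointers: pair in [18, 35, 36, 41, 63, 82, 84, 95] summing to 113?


lo=0(18)+hi=7(95)=113

Yes: 18+95=113


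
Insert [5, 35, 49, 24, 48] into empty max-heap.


Insert 5: [5]
Insert 35: [35, 5]
Insert 49: [49, 5, 35]
Insert 24: [49, 24, 35, 5]
Insert 48: [49, 48, 35, 5, 24]

Final heap: [49, 48, 35, 5, 24]


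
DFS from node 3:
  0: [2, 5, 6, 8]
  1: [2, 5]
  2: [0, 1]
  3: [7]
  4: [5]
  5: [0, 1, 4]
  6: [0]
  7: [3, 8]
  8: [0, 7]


Visit 3, push [7]
Visit 7, push [8]
Visit 8, push [0]
Visit 0, push [6, 5, 2]
Visit 2, push [1]
Visit 1, push [5]
Visit 5, push [4]
Visit 4, push []
Visit 6, push []

DFS order: [3, 7, 8, 0, 2, 1, 5, 4, 6]


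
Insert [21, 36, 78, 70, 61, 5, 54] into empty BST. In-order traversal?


Insert 21: root
Insert 36: R from 21
Insert 78: R from 21 -> R from 36
Insert 70: R from 21 -> R from 36 -> L from 78
Insert 61: R from 21 -> R from 36 -> L from 78 -> L from 70
Insert 5: L from 21
Insert 54: R from 21 -> R from 36 -> L from 78 -> L from 70 -> L from 61

In-order: [5, 21, 36, 54, 61, 70, 78]


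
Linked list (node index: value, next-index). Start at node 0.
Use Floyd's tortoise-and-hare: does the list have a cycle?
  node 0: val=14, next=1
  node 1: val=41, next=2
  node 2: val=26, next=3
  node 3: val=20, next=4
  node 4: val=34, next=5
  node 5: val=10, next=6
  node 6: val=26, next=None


Floyd's tortoise (slow, +1) and hare (fast, +2):
  init: slow=0, fast=0
  step 1: slow=1, fast=2
  step 2: slow=2, fast=4
  step 3: slow=3, fast=6
  step 4: fast -> None, no cycle

Cycle: no


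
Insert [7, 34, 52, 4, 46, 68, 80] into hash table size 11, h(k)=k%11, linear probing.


Insert 7: h=7 -> slot 7
Insert 34: h=1 -> slot 1
Insert 52: h=8 -> slot 8
Insert 4: h=4 -> slot 4
Insert 46: h=2 -> slot 2
Insert 68: h=2, 1 probes -> slot 3
Insert 80: h=3, 2 probes -> slot 5

Table: [None, 34, 46, 68, 4, 80, None, 7, 52, None, None]


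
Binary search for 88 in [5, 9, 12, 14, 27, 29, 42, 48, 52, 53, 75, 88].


Step 1: lo=0, hi=11, mid=5, val=29
Step 2: lo=6, hi=11, mid=8, val=52
Step 3: lo=9, hi=11, mid=10, val=75
Step 4: lo=11, hi=11, mid=11, val=88

Found at index 11


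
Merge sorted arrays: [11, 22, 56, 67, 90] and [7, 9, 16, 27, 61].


Take 7 from B
Take 9 from B
Take 11 from A
Take 16 from B
Take 22 from A
Take 27 from B
Take 56 from A
Take 61 from B

Merged: [7, 9, 11, 16, 22, 27, 56, 61, 67, 90]


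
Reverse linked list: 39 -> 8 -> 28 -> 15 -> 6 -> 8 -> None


Step 1: curr=39, set curr.next=prev(None) | reversed so far: 39
Step 2: curr=8, set curr.next=prev(39) | reversed so far: 8 -> 39
Step 3: curr=28, set curr.next=prev(8) | reversed so far: 28 -> 8 -> 39
Step 4: curr=15, set curr.next=prev(28) | reversed so far: 15 -> 28 -> 8 -> 39
Step 5: curr=6, set curr.next=prev(15) | reversed so far: 6 -> 15 -> 28 -> 8 -> 39
Step 6: curr=8, set curr.next=prev(6) | reversed so far: 8 -> 6 -> 15 -> 28 -> 8 -> 39

8 -> 6 -> 15 -> 28 -> 8 -> 39 -> None


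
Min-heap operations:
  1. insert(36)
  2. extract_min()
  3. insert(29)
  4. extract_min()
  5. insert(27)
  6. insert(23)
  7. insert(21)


insert(36) -> [36]
extract_min()->36, []
insert(29) -> [29]
extract_min()->29, []
insert(27) -> [27]
insert(23) -> [23, 27]
insert(21) -> [21, 27, 23]

Final heap: [21, 27, 23]


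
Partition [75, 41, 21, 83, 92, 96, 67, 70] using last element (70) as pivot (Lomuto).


Pivot: 70
  41 <= 70: swap -> [41, 75, 21, 83, 92, 96, 67, 70]
  21 <= 70: swap -> [41, 21, 75, 83, 92, 96, 67, 70]
  67 <= 70: swap -> [41, 21, 67, 83, 92, 96, 75, 70]
Place pivot at 3: [41, 21, 67, 70, 92, 96, 75, 83]

Partitioned: [41, 21, 67, 70, 92, 96, 75, 83]


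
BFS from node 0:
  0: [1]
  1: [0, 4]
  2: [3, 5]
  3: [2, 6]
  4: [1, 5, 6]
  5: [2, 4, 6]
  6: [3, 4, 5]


Visit 0, enqueue [1]
Visit 1, enqueue [4]
Visit 4, enqueue [5, 6]
Visit 5, enqueue [2]
Visit 6, enqueue [3]
Visit 2, enqueue []
Visit 3, enqueue []

BFS order: [0, 1, 4, 5, 6, 2, 3]


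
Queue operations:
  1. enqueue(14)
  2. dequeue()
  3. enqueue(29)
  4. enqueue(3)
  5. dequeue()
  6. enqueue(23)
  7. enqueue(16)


enqueue(14) -> [14]
dequeue()->14, []
enqueue(29) -> [29]
enqueue(3) -> [29, 3]
dequeue()->29, [3]
enqueue(23) -> [3, 23]
enqueue(16) -> [3, 23, 16]

Final queue: [3, 23, 16]


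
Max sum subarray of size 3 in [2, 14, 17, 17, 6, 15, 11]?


[0:3]: 33
[1:4]: 48
[2:5]: 40
[3:6]: 38
[4:7]: 32

Max: 48 at [1:4]


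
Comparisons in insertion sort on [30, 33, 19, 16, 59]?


Algorithm: insertion sort
Input: [30, 33, 19, 16, 59]
Sorted: [16, 19, 30, 33, 59]

7


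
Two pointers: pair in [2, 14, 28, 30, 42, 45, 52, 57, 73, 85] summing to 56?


lo=0(2)+hi=9(85)=87
lo=0(2)+hi=8(73)=75
lo=0(2)+hi=7(57)=59
lo=0(2)+hi=6(52)=54
lo=1(14)+hi=6(52)=66
lo=1(14)+hi=5(45)=59
lo=1(14)+hi=4(42)=56

Yes: 14+42=56


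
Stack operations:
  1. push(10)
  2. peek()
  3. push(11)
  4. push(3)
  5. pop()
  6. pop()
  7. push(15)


push(10) -> [10]
peek()->10
push(11) -> [10, 11]
push(3) -> [10, 11, 3]
pop()->3, [10, 11]
pop()->11, [10]
push(15) -> [10, 15]

Final stack: [10, 15]


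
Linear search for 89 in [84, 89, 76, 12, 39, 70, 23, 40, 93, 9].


i=0: 84!=89
i=1: 89==89 found!

Found at 1, 2 comps


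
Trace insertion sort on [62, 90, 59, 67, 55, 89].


Initial: [62, 90, 59, 67, 55, 89]
Insert 90: [62, 90, 59, 67, 55, 89]
Insert 59: [59, 62, 90, 67, 55, 89]
Insert 67: [59, 62, 67, 90, 55, 89]
Insert 55: [55, 59, 62, 67, 90, 89]
Insert 89: [55, 59, 62, 67, 89, 90]

Sorted: [55, 59, 62, 67, 89, 90]


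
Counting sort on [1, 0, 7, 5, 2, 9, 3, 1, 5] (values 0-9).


Input: [1, 0, 7, 5, 2, 9, 3, 1, 5]
Counts: [1, 2, 1, 1, 0, 2, 0, 1, 0, 1]

Sorted: [0, 1, 1, 2, 3, 5, 5, 7, 9]


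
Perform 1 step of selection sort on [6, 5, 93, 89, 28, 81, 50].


Initial: [6, 5, 93, 89, 28, 81, 50]
Step 1: min=5 at 1
  Swap: [5, 6, 93, 89, 28, 81, 50]

After 1 step: [5, 6, 93, 89, 28, 81, 50]


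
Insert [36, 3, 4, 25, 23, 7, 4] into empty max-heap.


Insert 36: [36]
Insert 3: [36, 3]
Insert 4: [36, 3, 4]
Insert 25: [36, 25, 4, 3]
Insert 23: [36, 25, 4, 3, 23]
Insert 7: [36, 25, 7, 3, 23, 4]
Insert 4: [36, 25, 7, 3, 23, 4, 4]

Final heap: [36, 25, 7, 3, 23, 4, 4]


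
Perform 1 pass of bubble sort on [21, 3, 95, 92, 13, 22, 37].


Initial: [21, 3, 95, 92, 13, 22, 37]
Pass 1: [3, 21, 92, 13, 22, 37, 95] (5 swaps)

After 1 pass: [3, 21, 92, 13, 22, 37, 95]


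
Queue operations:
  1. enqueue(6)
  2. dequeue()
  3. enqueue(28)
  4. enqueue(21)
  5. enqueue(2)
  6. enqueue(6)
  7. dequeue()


enqueue(6) -> [6]
dequeue()->6, []
enqueue(28) -> [28]
enqueue(21) -> [28, 21]
enqueue(2) -> [28, 21, 2]
enqueue(6) -> [28, 21, 2, 6]
dequeue()->28, [21, 2, 6]

Final queue: [21, 2, 6]


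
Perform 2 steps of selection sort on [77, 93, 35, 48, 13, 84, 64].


Initial: [77, 93, 35, 48, 13, 84, 64]
Step 1: min=13 at 4
  Swap: [13, 93, 35, 48, 77, 84, 64]
Step 2: min=35 at 2
  Swap: [13, 35, 93, 48, 77, 84, 64]

After 2 steps: [13, 35, 93, 48, 77, 84, 64]


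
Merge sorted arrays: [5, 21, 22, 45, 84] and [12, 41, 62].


Take 5 from A
Take 12 from B
Take 21 from A
Take 22 from A
Take 41 from B
Take 45 from A
Take 62 from B

Merged: [5, 12, 21, 22, 41, 45, 62, 84]


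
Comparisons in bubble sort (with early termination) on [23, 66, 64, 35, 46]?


Algorithm: bubble sort (with early termination)
Input: [23, 66, 64, 35, 46]
Sorted: [23, 35, 46, 64, 66]

9


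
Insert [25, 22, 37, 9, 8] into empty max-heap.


Insert 25: [25]
Insert 22: [25, 22]
Insert 37: [37, 22, 25]
Insert 9: [37, 22, 25, 9]
Insert 8: [37, 22, 25, 9, 8]

Final heap: [37, 22, 25, 9, 8]


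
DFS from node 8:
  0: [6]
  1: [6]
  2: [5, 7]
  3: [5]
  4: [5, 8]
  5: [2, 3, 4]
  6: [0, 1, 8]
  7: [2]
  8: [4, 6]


Visit 8, push [6, 4]
Visit 4, push [5]
Visit 5, push [3, 2]
Visit 2, push [7]
Visit 7, push []
Visit 3, push []
Visit 6, push [1, 0]
Visit 0, push []
Visit 1, push []

DFS order: [8, 4, 5, 2, 7, 3, 6, 0, 1]


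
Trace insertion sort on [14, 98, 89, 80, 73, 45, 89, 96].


Initial: [14, 98, 89, 80, 73, 45, 89, 96]
Insert 98: [14, 98, 89, 80, 73, 45, 89, 96]
Insert 89: [14, 89, 98, 80, 73, 45, 89, 96]
Insert 80: [14, 80, 89, 98, 73, 45, 89, 96]
Insert 73: [14, 73, 80, 89, 98, 45, 89, 96]
Insert 45: [14, 45, 73, 80, 89, 98, 89, 96]
Insert 89: [14, 45, 73, 80, 89, 89, 98, 96]
Insert 96: [14, 45, 73, 80, 89, 89, 96, 98]

Sorted: [14, 45, 73, 80, 89, 89, 96, 98]


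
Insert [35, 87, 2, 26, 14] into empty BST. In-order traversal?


Insert 35: root
Insert 87: R from 35
Insert 2: L from 35
Insert 26: L from 35 -> R from 2
Insert 14: L from 35 -> R from 2 -> L from 26

In-order: [2, 14, 26, 35, 87]


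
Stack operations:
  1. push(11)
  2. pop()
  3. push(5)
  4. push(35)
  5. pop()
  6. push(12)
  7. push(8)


push(11) -> [11]
pop()->11, []
push(5) -> [5]
push(35) -> [5, 35]
pop()->35, [5]
push(12) -> [5, 12]
push(8) -> [5, 12, 8]

Final stack: [5, 12, 8]


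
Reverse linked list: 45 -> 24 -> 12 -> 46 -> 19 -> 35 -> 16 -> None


Step 1: curr=45, set curr.next=prev(None) | reversed so far: 45
Step 2: curr=24, set curr.next=prev(45) | reversed so far: 24 -> 45
Step 3: curr=12, set curr.next=prev(24) | reversed so far: 12 -> 24 -> 45
Step 4: curr=46, set curr.next=prev(12) | reversed so far: 46 -> 12 -> 24 -> 45
Step 5: curr=19, set curr.next=prev(46) | reversed so far: 19 -> 46 -> 12 -> 24 -> 45
Step 6: curr=35, set curr.next=prev(19) | reversed so far: 35 -> 19 -> 46 -> 12 -> 24 -> 45
Step 7: curr=16, set curr.next=prev(35) | reversed so far: 16 -> 35 -> 19 -> 46 -> 12 -> 24 -> 45

16 -> 35 -> 19 -> 46 -> 12 -> 24 -> 45 -> None


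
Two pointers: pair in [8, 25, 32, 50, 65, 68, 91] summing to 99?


lo=0(8)+hi=6(91)=99

Yes: 8+91=99


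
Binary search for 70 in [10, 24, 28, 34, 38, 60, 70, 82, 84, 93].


Step 1: lo=0, hi=9, mid=4, val=38
Step 2: lo=5, hi=9, mid=7, val=82
Step 3: lo=5, hi=6, mid=5, val=60
Step 4: lo=6, hi=6, mid=6, val=70

Found at index 6


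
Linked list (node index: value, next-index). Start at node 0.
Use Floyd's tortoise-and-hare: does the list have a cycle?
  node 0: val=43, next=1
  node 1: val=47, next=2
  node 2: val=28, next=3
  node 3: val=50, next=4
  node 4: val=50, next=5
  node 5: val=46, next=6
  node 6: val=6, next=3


Floyd's tortoise (slow, +1) and hare (fast, +2):
  init: slow=0, fast=0
  step 1: slow=1, fast=2
  step 2: slow=2, fast=4
  step 3: slow=3, fast=6
  step 4: slow=4, fast=4
  slow == fast at node 4: cycle detected

Cycle: yes


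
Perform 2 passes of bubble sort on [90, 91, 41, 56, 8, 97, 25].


Initial: [90, 91, 41, 56, 8, 97, 25]
Pass 1: [90, 41, 56, 8, 91, 25, 97] (4 swaps)
Pass 2: [41, 56, 8, 90, 25, 91, 97] (4 swaps)

After 2 passes: [41, 56, 8, 90, 25, 91, 97]


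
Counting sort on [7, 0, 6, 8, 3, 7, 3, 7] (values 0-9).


Input: [7, 0, 6, 8, 3, 7, 3, 7]
Counts: [1, 0, 0, 2, 0, 0, 1, 3, 1, 0]

Sorted: [0, 3, 3, 6, 7, 7, 7, 8]


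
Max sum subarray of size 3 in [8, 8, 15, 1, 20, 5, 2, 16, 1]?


[0:3]: 31
[1:4]: 24
[2:5]: 36
[3:6]: 26
[4:7]: 27
[5:8]: 23
[6:9]: 19

Max: 36 at [2:5]


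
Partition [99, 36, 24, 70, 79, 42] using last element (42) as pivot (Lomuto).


Pivot: 42
  36 <= 42: swap -> [36, 99, 24, 70, 79, 42]
  24 <= 42: swap -> [36, 24, 99, 70, 79, 42]
Place pivot at 2: [36, 24, 42, 70, 79, 99]

Partitioned: [36, 24, 42, 70, 79, 99]


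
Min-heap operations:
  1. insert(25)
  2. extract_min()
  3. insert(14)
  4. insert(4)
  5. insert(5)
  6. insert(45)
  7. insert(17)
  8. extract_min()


insert(25) -> [25]
extract_min()->25, []
insert(14) -> [14]
insert(4) -> [4, 14]
insert(5) -> [4, 14, 5]
insert(45) -> [4, 14, 5, 45]
insert(17) -> [4, 14, 5, 45, 17]
extract_min()->4, [5, 14, 17, 45]

Final heap: [5, 14, 17, 45]


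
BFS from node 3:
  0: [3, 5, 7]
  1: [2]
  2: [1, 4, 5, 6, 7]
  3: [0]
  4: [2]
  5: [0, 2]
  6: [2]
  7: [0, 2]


Visit 3, enqueue [0]
Visit 0, enqueue [5, 7]
Visit 5, enqueue [2]
Visit 7, enqueue []
Visit 2, enqueue [1, 4, 6]
Visit 1, enqueue []
Visit 4, enqueue []
Visit 6, enqueue []

BFS order: [3, 0, 5, 7, 2, 1, 4, 6]


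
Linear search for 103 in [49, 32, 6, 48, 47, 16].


i=0: 49!=103
i=1: 32!=103
i=2: 6!=103
i=3: 48!=103
i=4: 47!=103
i=5: 16!=103

Not found, 6 comps


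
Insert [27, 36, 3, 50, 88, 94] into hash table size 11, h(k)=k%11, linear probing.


Insert 27: h=5 -> slot 5
Insert 36: h=3 -> slot 3
Insert 3: h=3, 1 probes -> slot 4
Insert 50: h=6 -> slot 6
Insert 88: h=0 -> slot 0
Insert 94: h=6, 1 probes -> slot 7

Table: [88, None, None, 36, 3, 27, 50, 94, None, None, None]


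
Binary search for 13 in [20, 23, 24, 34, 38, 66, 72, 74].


Step 1: lo=0, hi=7, mid=3, val=34
Step 2: lo=0, hi=2, mid=1, val=23
Step 3: lo=0, hi=0, mid=0, val=20

Not found


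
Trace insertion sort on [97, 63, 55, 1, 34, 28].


Initial: [97, 63, 55, 1, 34, 28]
Insert 63: [63, 97, 55, 1, 34, 28]
Insert 55: [55, 63, 97, 1, 34, 28]
Insert 1: [1, 55, 63, 97, 34, 28]
Insert 34: [1, 34, 55, 63, 97, 28]
Insert 28: [1, 28, 34, 55, 63, 97]

Sorted: [1, 28, 34, 55, 63, 97]


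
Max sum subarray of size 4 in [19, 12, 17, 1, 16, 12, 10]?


[0:4]: 49
[1:5]: 46
[2:6]: 46
[3:7]: 39

Max: 49 at [0:4]


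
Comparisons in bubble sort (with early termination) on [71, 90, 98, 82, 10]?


Algorithm: bubble sort (with early termination)
Input: [71, 90, 98, 82, 10]
Sorted: [10, 71, 82, 90, 98]

10
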